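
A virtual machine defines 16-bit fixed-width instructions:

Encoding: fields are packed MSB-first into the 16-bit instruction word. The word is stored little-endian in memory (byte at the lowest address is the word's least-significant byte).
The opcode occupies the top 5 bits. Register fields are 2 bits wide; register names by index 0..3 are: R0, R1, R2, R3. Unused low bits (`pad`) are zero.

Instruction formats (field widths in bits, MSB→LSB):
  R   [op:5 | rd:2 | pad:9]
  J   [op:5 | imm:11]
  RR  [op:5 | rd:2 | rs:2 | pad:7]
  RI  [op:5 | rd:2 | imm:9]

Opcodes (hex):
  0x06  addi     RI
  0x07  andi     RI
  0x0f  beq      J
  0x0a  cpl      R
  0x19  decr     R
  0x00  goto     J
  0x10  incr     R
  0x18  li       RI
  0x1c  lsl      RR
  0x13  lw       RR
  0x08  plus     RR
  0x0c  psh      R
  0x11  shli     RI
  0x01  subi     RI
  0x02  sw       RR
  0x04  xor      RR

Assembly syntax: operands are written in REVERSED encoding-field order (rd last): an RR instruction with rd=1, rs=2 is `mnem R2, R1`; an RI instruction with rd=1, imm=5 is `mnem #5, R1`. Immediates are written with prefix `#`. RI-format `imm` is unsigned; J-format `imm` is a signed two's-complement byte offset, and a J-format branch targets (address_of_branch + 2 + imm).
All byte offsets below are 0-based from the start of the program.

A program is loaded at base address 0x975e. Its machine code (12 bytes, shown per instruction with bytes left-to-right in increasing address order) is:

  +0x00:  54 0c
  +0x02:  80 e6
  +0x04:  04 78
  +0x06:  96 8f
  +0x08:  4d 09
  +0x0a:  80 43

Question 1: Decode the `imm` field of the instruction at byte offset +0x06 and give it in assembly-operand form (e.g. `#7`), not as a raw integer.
[06] 96 8f → 0x8f96
  opcode bits[15:11]=0x11: shli/RI
  rd@[10:9]=0x3 ⇒ R3
  imm@[8:0]=0x196 ⇒ #406

#406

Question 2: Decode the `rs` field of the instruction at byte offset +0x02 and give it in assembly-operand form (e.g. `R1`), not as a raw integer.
[02] 80 e6 → 0xe680
  top 5b → 0x1c → lsl [RR]
  [10:9] rd=3 = R3
  [8:7] rs=1 = R1

R1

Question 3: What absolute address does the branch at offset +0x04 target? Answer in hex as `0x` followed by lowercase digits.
0x9768

off 0x04: read 04 78 as little → 0x7804
  top 5b → 0xf → beq [J]
  imm@[10:0]=0x4 ⇒ #4
  target = base 0x975e + off 0x04 + 2 + imm 4 = 0x9768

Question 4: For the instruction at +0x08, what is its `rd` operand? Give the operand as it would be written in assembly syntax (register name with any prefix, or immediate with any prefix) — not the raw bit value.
off 0x08: read 4d 09 as little → 0x094d
  opcode bits[15:11]=0x1: subi/RI
  [10:9] rd=0 = R0
  [8:0] imm=333 = #333

R0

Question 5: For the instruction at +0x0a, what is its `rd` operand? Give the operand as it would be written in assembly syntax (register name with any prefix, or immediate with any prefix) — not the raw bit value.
R1

off 0x0a: read 80 43 as little → 0x4380
  op=0x4380>>11=0x8 ⇒ plus (RR)
  [10:9] rd=1 = R1
  [8:7] rs=3 = R3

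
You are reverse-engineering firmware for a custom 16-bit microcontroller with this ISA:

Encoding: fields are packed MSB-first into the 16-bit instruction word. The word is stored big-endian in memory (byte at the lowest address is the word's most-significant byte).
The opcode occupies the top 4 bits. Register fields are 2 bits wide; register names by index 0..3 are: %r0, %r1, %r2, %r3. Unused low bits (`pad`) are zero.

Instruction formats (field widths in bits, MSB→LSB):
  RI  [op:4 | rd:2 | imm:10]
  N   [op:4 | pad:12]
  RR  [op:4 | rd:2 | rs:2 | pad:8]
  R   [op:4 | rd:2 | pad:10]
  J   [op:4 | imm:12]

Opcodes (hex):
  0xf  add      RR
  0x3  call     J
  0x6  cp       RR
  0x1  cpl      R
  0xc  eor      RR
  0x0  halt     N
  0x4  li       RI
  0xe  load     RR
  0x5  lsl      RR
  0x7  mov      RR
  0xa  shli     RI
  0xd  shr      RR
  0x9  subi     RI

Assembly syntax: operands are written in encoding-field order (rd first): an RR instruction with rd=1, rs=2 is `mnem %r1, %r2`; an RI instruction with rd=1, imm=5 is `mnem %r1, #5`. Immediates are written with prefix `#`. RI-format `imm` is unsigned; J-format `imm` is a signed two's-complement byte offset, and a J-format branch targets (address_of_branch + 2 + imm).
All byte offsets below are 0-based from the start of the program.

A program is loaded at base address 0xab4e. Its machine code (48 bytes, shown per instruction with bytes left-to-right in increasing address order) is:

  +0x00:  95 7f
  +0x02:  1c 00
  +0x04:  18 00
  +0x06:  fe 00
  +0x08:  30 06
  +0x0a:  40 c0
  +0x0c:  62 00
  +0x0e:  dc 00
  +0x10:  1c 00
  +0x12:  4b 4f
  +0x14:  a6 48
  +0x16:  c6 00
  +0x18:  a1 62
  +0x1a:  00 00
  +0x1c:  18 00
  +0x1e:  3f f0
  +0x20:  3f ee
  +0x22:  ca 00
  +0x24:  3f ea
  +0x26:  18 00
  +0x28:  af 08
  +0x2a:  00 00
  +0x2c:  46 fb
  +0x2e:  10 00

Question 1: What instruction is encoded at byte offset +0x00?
subi %r1, #383

+0x00: 95 7f ⇒ word 0x957f (big)
  top 4b → 0x9 → subi [RI]
  [11:10] rd=1 = %r1
  [9:0] imm=383 = #383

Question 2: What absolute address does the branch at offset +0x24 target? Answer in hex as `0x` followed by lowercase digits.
+0x24: 3f ea ⇒ word 0x3fea (big)
  opcode bits[15:12]=0x3: call/J
  imm: (w>>0)&0xfff=0xfea (s12→-22) → #-22
  target = base 0xab4e + off 0x24 + 2 + imm -22 = 0xab5e

0xab5e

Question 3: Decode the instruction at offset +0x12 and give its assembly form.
li %r2, #847

off 0x12: read 4b 4f as big → 0x4b4f
  opcode bits[15:12]=0x4: li/RI
  [11:10] rd=2 = %r2
  [9:0] imm=847 = #847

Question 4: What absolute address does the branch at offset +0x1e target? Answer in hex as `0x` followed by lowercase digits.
@+1e  big-endian(3f f0) = 0x3ff0
  op=0x3ff0>>12=0x3 ⇒ call (J)
  imm: (w>>0)&0xfff=0xff0 (s12→-16) → #-16
  target = base 0xab4e + off 0x1e + 2 + imm -16 = 0xab5e

0xab5e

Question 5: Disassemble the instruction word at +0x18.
shli %r0, #354

+0x18: a1 62 ⇒ word 0xa162 (big)
  op=0xa162>>12=0xa ⇒ shli (RI)
  rd@[11:10]=0x0 ⇒ %r0
  imm@[9:0]=0x162 ⇒ #354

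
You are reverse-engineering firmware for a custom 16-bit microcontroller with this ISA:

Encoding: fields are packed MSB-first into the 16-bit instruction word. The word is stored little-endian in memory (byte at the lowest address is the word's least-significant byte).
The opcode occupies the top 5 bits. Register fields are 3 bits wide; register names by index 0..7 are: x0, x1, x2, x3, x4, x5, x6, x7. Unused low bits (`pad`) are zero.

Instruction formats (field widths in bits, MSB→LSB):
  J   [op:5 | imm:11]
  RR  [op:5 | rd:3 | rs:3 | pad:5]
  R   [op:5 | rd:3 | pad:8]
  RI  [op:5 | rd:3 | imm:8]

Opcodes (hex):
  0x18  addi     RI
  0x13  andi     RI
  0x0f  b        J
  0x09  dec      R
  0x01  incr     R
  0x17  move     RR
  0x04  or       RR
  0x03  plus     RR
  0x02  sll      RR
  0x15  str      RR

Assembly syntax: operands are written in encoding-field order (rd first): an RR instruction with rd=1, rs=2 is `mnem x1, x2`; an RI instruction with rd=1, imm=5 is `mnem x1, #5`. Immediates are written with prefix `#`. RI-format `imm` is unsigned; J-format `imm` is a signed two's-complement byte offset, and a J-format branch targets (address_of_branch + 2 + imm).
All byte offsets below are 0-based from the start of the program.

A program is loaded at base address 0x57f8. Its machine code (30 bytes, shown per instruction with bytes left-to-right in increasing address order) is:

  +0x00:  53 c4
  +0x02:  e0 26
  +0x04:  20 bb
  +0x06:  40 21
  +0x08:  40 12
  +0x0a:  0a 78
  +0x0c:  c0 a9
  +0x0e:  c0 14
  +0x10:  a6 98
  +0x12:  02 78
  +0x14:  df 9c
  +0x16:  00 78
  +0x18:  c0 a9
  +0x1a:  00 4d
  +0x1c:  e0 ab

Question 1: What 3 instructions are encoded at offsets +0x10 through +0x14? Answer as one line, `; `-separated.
[10] a6 98 → 0x98a6
  opcode bits[15:11]=0x13: andi/RI
  rd: (w>>8)&0x7=0x0 → x0
  imm: (w>>0)&0xff=0xa6 → #166
[12] 02 78 → 0x7802
  opcode bits[15:11]=0xf: b/J
  imm: (w>>0)&0x7ff=0x2 → #2
[14] df 9c → 0x9cdf
  opcode bits[15:11]=0x13: andi/RI
  rd: (w>>8)&0x7=0x4 → x4
  imm: (w>>0)&0xff=0xdf → #223

andi x0, #166; b #2; andi x4, #223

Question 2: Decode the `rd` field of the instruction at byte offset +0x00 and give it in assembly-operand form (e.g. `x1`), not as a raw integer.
@+00  little-endian(53 c4) = 0xc453
  opcode bits[15:11]=0x18: addi/RI
  [10:8] rd=4 = x4
  [7:0] imm=83 = #83

x4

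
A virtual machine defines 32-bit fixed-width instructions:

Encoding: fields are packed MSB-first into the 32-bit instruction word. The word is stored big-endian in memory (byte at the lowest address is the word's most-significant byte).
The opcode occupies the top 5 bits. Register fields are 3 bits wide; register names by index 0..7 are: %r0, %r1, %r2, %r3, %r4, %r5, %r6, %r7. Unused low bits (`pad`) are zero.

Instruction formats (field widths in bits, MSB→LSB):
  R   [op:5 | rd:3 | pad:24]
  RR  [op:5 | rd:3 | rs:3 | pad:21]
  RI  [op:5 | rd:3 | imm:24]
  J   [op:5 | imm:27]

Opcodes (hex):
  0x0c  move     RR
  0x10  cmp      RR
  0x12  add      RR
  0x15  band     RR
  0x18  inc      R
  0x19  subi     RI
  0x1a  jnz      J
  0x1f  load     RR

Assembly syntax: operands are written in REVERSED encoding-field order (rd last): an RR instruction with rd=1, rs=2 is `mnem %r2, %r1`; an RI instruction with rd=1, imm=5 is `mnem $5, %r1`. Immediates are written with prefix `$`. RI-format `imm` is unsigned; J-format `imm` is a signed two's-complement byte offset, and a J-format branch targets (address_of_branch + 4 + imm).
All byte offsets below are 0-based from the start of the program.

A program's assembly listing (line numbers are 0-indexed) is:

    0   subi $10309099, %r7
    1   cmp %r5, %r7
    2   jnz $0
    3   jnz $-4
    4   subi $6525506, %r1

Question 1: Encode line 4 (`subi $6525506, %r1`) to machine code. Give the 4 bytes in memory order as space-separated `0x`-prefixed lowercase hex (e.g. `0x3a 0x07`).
0xc9 0x63 0x92 0x42

4. subi fields op=0x19:5|rd=1:3|imm=6525506:24 → word c9639242h → c9 63 92 42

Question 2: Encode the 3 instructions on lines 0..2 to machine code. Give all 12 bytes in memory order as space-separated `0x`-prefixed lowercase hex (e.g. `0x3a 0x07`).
0. subi fields op=0x19:5|rd=7:3|imm=10309099:24 → word cf9d4debh → cf 9d 4d eb
1. cmp fields op=0x10:5|rd=7:3|rs=5:3|pad=0:21 → word 87a00000h → 87 a0 00 00
2. jnz fields op=0x1a:5|imm=0:27 → word d0000000h → d0 00 00 00

0xcf 0x9d 0x4d 0xeb 0x87 0xa0 0x00 0x00 0xd0 0x00 0x00 0x00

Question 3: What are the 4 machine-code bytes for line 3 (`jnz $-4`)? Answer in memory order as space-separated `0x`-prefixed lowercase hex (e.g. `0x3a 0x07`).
0xd7 0xff 0xff 0xfc

line 3 (jnz): pack op=0x1a:5|imm=-4:27 = 0xd7fffffc; big→ d7 ff ff fc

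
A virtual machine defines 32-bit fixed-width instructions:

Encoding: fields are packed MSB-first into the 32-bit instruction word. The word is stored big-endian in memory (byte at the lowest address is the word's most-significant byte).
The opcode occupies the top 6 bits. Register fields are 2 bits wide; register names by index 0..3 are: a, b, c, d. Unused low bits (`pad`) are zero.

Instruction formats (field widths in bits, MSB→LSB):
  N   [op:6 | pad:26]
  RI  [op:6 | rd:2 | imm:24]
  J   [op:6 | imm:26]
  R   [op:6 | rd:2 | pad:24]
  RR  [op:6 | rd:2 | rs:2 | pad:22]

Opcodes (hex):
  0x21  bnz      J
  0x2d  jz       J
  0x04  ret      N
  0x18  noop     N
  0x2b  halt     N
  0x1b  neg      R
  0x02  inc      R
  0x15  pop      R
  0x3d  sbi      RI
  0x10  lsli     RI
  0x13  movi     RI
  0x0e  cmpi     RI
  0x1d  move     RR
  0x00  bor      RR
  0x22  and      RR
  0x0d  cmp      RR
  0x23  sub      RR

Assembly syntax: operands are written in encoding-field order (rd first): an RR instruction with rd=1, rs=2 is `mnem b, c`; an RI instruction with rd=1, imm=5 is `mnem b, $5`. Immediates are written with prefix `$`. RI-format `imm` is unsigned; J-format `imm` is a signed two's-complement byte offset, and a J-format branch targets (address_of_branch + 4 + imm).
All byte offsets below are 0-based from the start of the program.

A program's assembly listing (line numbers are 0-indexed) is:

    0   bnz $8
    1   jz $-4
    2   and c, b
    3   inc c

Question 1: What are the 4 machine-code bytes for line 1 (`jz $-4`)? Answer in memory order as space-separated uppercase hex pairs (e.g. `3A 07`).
L1: jz op=0x2d:6|imm=-4:26 ⇒ 0xb7fffffc ⇒ big b7 ff ff fc

B7 FF FF FC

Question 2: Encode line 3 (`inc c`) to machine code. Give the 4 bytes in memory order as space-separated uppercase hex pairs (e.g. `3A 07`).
0A 00 00 00

L3: inc op=0x2:6|rd=2:2|pad=0:24 ⇒ 0x0a000000 ⇒ big 0a 00 00 00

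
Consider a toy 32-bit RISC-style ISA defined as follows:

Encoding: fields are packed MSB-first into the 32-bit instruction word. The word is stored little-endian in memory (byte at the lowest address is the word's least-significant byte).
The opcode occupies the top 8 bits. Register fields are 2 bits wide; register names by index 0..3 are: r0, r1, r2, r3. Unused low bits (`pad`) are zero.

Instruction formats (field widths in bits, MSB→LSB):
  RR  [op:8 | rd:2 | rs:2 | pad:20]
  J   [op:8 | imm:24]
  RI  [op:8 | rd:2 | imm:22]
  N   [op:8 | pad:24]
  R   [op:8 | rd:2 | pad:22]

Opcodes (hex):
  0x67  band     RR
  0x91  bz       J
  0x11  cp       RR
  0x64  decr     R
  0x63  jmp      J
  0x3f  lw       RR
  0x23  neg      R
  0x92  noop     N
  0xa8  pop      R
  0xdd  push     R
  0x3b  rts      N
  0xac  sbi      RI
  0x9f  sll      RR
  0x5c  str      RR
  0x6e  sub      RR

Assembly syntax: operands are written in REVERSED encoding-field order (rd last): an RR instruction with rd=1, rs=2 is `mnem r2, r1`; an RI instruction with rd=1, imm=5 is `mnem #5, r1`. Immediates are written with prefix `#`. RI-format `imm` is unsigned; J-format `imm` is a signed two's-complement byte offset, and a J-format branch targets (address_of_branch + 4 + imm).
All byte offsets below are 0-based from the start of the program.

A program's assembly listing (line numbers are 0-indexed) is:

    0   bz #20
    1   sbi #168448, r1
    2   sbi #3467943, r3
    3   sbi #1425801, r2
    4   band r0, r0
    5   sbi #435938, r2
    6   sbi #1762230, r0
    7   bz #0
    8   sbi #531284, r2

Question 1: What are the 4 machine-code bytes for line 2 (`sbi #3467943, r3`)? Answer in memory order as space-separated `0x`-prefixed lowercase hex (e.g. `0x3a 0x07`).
0xa7 0xea 0xf4 0xac

line 2 (sbi): pack op=0xac:8|rd=3:2|imm=3467943:22 = 0xacf4eaa7; little→ a7 ea f4 ac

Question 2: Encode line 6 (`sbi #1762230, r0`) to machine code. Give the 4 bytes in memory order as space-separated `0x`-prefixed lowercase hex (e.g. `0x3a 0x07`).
L6: sbi op=0xac:8|rd=0:2|imm=1762230:22 ⇒ 0xac1ae3b6 ⇒ little b6 e3 1a ac

0xb6 0xe3 0x1a 0xac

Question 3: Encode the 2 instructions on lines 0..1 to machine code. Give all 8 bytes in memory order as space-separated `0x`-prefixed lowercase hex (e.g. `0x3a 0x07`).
0. bz fields op=0x91:8|imm=20:24 → word 91000014h → 14 00 00 91
1. sbi fields op=0xac:8|rd=1:2|imm=168448:22 → word ac429200h → 00 92 42 ac

0x14 0x00 0x00 0x91 0x00 0x92 0x42 0xac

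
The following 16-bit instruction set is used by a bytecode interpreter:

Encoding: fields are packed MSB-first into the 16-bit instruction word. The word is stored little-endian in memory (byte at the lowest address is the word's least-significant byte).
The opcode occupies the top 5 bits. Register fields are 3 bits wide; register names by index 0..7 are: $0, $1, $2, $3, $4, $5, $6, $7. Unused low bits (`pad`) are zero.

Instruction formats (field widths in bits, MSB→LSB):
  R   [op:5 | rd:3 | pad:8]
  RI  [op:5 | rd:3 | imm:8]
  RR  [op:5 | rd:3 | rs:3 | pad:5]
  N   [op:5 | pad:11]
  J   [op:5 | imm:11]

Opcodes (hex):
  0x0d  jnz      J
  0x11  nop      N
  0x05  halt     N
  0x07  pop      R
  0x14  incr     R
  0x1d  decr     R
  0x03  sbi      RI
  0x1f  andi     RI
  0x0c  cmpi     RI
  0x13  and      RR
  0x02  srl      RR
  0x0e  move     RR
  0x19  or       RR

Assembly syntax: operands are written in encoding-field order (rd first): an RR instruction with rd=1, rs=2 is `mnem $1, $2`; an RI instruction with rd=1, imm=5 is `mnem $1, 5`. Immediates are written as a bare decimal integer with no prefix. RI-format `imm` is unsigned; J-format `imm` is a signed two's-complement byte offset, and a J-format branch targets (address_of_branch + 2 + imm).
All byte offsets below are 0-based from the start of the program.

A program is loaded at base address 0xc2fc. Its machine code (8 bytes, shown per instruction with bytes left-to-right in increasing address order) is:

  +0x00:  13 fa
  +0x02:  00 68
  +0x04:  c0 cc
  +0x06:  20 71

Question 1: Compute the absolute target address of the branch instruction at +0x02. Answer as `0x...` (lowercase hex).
0xc300

+0x02: 00 68 ⇒ word 0x6800 (little)
  opcode bits[15:11]=0xd: jnz/J
  imm: (w>>0)&0x7ff=0x0 → 0
  target = base 0xc2fc + off 0x02 + 2 + imm 0 = 0xc300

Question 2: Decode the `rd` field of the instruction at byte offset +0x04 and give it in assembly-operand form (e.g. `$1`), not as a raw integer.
@+04  little-endian(c0 cc) = 0xccc0
  op=0xccc0>>11=0x19 ⇒ or (RR)
  rd: (w>>8)&0x7=0x4 → $4
  rs: (w>>5)&0x7=0x6 → $6

$4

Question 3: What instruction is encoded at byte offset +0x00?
andi $2, 19

@+00  little-endian(13 fa) = 0xfa13
  opcode bits[15:11]=0x1f: andi/RI
  [10:8] rd=2 = $2
  [7:0] imm=19 = 19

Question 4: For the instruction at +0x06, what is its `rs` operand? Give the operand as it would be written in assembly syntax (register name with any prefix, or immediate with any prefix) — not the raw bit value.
[06] 20 71 → 0x7120
  op=0x7120>>11=0xe ⇒ move (RR)
  rd@[10:8]=0x1 ⇒ $1
  rs@[7:5]=0x1 ⇒ $1

$1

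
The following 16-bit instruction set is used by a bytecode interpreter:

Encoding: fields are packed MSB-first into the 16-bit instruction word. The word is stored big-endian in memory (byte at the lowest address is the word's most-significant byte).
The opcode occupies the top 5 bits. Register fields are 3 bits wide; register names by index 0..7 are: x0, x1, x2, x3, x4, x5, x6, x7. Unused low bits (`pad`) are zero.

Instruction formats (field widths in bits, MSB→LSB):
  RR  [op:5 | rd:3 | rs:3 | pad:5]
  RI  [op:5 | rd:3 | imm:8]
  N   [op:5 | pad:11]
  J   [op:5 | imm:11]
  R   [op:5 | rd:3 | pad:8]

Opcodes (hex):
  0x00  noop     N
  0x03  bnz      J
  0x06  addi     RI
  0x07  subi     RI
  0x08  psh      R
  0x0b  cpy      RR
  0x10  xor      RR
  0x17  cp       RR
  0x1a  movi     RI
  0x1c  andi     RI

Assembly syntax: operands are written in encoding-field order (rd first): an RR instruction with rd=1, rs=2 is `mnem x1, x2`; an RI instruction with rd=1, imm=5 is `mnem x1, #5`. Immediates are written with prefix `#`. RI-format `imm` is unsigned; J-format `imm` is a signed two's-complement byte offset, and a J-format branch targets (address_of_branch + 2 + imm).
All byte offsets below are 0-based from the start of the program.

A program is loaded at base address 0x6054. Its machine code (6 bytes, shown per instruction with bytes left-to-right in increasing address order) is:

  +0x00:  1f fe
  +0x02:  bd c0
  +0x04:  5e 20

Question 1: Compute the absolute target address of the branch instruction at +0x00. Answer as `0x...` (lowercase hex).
0x6054

@+00  big-endian(1f fe) = 0x1ffe
  opcode bits[15:11]=0x3: bnz/J
  imm@[10:0]=0x7fe (s11→-2) ⇒ #-2
  target = base 0x6054 + off 0x00 + 2 + imm -2 = 0x6054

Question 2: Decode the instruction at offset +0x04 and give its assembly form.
+0x04: 5e 20 ⇒ word 0x5e20 (big)
  top 5b → 0xb → cpy [RR]
  rd@[10:8]=0x6 ⇒ x6
  rs@[7:5]=0x1 ⇒ x1

cpy x6, x1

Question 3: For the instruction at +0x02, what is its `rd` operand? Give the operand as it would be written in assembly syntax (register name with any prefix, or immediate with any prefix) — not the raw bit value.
x5

[02] bd c0 → 0xbdc0
  op=0xbdc0>>11=0x17 ⇒ cp (RR)
  rd: (w>>8)&0x7=0x5 → x5
  rs: (w>>5)&0x7=0x6 → x6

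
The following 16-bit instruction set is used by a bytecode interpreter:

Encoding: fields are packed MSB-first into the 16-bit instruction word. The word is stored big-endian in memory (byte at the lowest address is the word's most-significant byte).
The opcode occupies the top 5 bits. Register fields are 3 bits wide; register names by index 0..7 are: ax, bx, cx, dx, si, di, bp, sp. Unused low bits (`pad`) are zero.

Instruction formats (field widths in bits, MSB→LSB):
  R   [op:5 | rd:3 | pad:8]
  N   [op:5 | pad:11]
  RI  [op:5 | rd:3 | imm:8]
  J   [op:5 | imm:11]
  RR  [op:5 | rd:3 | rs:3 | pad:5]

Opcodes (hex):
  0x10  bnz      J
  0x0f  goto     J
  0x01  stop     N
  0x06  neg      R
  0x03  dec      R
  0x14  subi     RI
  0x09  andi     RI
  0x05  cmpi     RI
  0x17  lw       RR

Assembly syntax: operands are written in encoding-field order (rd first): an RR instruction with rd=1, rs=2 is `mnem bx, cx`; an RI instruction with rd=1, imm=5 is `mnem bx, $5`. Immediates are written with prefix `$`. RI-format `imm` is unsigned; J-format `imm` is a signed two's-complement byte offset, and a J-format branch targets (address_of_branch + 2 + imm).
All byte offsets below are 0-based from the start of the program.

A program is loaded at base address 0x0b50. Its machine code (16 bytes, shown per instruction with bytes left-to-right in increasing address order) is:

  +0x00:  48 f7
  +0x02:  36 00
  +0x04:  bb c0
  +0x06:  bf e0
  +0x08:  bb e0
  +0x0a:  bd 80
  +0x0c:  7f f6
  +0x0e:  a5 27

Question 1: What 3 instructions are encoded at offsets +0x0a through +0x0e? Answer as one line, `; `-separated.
+0x0a: bd 80 ⇒ word 0xbd80 (big)
  op=0xbd80>>11=0x17 ⇒ lw (RR)
  rd@[10:8]=0x5 ⇒ di
  rs@[7:5]=0x4 ⇒ si
+0x0c: 7f f6 ⇒ word 0x7ff6 (big)
  op=0x7ff6>>11=0xf ⇒ goto (J)
  imm@[10:0]=0x7f6 (s11→-10) ⇒ $-10
+0x0e: a5 27 ⇒ word 0xa527 (big)
  op=0xa527>>11=0x14 ⇒ subi (RI)
  rd@[10:8]=0x5 ⇒ di
  imm@[7:0]=0x27 ⇒ $39

lw di, si; goto $-10; subi di, $39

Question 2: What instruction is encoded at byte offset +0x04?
@+04  big-endian(bb c0) = 0xbbc0
  opcode bits[15:11]=0x17: lw/RR
  [10:8] rd=3 = dx
  [7:5] rs=6 = bp

lw dx, bp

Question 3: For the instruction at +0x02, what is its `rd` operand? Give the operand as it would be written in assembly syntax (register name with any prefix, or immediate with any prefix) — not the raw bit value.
bp

[02] 36 00 → 0x3600
  op=0x3600>>11=0x6 ⇒ neg (R)
  [10:8] rd=6 = bp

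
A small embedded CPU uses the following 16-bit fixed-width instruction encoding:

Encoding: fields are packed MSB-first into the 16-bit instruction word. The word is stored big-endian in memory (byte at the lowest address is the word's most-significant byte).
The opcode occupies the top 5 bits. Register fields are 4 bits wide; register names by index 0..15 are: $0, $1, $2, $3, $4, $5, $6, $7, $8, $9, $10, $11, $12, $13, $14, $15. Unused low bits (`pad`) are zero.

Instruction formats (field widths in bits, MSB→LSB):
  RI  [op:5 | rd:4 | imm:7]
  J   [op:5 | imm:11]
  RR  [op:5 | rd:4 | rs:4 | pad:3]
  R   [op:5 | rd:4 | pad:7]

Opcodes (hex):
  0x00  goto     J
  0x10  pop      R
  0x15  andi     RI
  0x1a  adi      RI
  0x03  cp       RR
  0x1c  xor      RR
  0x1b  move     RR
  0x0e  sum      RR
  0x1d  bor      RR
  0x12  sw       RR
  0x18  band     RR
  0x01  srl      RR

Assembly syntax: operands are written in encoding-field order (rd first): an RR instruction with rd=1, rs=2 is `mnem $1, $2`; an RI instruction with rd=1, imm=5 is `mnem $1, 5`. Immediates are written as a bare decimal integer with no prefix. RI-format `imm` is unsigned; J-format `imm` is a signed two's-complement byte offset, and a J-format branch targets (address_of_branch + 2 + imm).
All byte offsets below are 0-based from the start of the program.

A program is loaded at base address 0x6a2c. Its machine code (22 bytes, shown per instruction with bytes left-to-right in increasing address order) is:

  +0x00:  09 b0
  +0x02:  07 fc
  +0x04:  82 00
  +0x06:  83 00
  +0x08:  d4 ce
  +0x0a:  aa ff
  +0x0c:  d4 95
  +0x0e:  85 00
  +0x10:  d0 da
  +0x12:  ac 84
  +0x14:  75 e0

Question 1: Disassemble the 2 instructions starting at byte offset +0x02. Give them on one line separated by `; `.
goto -4; pop $4

off 0x02: read 07 fc as big → 0x07fc
  op=0x07fc>>11=0x0 ⇒ goto (J)
  [10:0] imm=2044 (s11→-4) = -4
off 0x04: read 82 00 as big → 0x8200
  op=0x8200>>11=0x10 ⇒ pop (R)
  [10:7] rd=4 = $4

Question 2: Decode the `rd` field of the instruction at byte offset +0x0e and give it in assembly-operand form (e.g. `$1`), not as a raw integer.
$10

@+0e  big-endian(85 00) = 0x8500
  top 5b → 0x10 → pop [R]
  [10:7] rd=10 = $10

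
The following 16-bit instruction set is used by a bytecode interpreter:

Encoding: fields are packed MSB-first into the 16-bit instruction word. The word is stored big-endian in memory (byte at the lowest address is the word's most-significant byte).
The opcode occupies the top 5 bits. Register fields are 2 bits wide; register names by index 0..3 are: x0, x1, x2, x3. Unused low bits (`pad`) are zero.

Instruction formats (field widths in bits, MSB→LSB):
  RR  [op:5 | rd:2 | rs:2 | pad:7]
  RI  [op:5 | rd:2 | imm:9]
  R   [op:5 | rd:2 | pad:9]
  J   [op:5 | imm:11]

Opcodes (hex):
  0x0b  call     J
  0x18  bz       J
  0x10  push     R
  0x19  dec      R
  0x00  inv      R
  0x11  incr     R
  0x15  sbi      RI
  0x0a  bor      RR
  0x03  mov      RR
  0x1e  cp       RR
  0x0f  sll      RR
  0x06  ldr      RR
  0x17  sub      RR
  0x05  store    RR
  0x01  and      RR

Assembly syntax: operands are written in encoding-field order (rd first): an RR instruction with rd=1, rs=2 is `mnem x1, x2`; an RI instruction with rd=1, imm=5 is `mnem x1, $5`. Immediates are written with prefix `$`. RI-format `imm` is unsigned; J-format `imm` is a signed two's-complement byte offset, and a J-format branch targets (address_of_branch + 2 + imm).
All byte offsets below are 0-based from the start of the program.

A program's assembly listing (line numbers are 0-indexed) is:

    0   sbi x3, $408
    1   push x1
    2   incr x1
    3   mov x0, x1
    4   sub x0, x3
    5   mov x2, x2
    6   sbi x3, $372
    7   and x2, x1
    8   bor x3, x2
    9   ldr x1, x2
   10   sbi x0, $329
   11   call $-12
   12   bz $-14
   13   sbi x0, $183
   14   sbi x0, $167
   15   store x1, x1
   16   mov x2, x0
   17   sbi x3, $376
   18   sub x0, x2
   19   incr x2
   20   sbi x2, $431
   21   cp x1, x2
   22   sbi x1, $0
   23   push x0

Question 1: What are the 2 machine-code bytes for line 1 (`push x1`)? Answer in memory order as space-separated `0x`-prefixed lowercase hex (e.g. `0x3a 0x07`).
L1: push op=0x10:5|rd=1:2|pad=0:9 ⇒ 0x8200 ⇒ big 82 00

0x82 0x00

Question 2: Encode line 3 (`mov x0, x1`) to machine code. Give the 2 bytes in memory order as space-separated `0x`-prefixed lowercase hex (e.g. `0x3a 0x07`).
0x18 0x80

L3: mov op=0x3:5|rd=0:2|rs=1:2|pad=0:7 ⇒ 0x1880 ⇒ big 18 80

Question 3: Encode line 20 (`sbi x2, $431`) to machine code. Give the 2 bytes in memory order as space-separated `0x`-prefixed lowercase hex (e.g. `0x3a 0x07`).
L20: sbi op=0x15:5|rd=2:2|imm=431:9 ⇒ 0xadaf ⇒ big ad af

0xad 0xaf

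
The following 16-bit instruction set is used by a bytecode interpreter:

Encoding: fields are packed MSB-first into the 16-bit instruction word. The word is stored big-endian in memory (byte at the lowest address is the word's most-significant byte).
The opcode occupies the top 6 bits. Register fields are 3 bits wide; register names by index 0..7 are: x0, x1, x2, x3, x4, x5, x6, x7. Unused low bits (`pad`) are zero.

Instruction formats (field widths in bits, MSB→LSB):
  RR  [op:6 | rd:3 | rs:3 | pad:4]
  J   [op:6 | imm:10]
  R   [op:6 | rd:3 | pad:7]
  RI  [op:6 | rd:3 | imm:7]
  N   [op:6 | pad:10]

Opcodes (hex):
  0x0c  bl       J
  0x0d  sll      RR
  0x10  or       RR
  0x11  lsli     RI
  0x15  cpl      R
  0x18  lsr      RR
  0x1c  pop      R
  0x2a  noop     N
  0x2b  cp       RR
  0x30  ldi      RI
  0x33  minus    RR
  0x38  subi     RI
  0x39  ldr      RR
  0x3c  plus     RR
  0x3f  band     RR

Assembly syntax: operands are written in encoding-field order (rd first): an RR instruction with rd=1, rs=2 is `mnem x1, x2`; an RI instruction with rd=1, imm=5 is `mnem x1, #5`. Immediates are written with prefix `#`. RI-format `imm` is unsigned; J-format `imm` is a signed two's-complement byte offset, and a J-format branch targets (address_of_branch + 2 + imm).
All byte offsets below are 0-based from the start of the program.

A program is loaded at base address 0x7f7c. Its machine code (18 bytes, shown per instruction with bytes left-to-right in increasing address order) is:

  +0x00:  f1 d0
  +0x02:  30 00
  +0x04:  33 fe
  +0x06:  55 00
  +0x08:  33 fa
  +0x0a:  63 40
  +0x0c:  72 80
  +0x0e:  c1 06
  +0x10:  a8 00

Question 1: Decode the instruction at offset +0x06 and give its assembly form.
cpl x2

off 0x06: read 55 00 as big → 0x5500
  opcode bits[15:10]=0x15: cpl/R
  [9:7] rd=2 = x2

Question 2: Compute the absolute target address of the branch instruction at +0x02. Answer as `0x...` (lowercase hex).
0x7f80

off 0x02: read 30 00 as big → 0x3000
  op=0x3000>>10=0xc ⇒ bl (J)
  [9:0] imm=0 = #0
  target = base 0x7f7c + off 0x02 + 2 + imm 0 = 0x7f80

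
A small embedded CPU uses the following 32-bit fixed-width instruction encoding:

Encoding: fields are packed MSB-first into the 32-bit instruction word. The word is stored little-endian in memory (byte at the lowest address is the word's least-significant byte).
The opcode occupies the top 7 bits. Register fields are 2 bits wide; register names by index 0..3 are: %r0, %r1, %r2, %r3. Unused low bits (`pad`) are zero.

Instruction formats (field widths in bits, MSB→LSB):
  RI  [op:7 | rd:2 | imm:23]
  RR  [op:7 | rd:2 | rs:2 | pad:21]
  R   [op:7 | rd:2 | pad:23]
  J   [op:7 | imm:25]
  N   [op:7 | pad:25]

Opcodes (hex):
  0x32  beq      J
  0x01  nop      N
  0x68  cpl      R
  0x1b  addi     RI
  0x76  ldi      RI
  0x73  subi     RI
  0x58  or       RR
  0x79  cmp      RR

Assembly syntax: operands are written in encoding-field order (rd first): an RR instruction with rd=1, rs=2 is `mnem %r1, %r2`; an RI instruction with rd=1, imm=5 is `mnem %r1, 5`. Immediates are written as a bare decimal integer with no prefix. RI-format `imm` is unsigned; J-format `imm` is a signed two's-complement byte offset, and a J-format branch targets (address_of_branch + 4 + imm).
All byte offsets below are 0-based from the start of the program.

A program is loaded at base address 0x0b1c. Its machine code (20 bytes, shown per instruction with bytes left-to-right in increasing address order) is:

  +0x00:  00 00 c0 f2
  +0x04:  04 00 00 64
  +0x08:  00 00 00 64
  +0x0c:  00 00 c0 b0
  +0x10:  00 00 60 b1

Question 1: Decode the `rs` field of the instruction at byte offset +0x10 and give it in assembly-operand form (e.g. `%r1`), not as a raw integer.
%r3

+0x10: 00 00 60 b1 ⇒ word 0xb1600000 (little)
  op=0xb1600000>>25=0x58 ⇒ or (RR)
  rd@[24:23]=0x2 ⇒ %r2
  rs@[22:21]=0x3 ⇒ %r3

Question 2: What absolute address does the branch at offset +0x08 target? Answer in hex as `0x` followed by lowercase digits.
0x0b28

off 0x08: read 00 00 00 64 as little → 0x64000000
  opcode bits[31:25]=0x32: beq/J
  imm: (w>>0)&0x1ffffff=0x0 → 0
  target = base 0x0b1c + off 0x08 + 4 + imm 0 = 0x0b28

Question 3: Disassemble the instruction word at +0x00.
cmp %r1, %r2

[00] 00 00 c0 f2 → 0xf2c00000
  op=0xf2c00000>>25=0x79 ⇒ cmp (RR)
  rd@[24:23]=0x1 ⇒ %r1
  rs@[22:21]=0x2 ⇒ %r2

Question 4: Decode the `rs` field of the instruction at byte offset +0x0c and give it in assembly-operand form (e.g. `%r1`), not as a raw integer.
%r2

off 0x0c: read 00 00 c0 b0 as little → 0xb0c00000
  op=0xb0c00000>>25=0x58 ⇒ or (RR)
  rd: (w>>23)&0x3=0x1 → %r1
  rs: (w>>21)&0x3=0x2 → %r2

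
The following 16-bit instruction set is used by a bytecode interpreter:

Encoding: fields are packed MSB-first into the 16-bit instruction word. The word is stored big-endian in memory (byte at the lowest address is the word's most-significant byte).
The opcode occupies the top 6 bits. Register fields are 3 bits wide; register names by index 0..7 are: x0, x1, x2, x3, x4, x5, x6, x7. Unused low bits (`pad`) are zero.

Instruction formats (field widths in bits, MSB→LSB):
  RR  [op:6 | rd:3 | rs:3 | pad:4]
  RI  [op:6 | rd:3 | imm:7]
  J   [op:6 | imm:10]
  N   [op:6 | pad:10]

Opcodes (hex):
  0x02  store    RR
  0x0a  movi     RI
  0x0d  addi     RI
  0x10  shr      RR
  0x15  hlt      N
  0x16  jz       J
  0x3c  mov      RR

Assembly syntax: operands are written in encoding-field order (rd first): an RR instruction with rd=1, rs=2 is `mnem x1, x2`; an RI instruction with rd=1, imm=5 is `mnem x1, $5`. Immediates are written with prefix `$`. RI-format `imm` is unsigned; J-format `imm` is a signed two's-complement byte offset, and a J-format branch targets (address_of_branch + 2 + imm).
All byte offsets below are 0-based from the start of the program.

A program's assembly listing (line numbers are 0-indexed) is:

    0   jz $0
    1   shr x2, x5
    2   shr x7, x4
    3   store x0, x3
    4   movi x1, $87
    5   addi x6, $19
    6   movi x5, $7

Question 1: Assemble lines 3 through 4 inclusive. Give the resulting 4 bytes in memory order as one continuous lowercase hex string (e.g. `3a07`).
3. store fields op=0x2:6|rd=0:3|rs=3:3|pad=0:4 → word 0830h → 08 30
4. movi fields op=0xa:6|rd=1:3|imm=87:7 → word 28d7h → 28 d7

083028d7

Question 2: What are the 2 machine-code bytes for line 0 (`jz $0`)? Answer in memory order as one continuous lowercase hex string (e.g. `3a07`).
line 0 (jz): pack op=0x16:6|imm=0:10 = 0x5800; big→ 58 00

5800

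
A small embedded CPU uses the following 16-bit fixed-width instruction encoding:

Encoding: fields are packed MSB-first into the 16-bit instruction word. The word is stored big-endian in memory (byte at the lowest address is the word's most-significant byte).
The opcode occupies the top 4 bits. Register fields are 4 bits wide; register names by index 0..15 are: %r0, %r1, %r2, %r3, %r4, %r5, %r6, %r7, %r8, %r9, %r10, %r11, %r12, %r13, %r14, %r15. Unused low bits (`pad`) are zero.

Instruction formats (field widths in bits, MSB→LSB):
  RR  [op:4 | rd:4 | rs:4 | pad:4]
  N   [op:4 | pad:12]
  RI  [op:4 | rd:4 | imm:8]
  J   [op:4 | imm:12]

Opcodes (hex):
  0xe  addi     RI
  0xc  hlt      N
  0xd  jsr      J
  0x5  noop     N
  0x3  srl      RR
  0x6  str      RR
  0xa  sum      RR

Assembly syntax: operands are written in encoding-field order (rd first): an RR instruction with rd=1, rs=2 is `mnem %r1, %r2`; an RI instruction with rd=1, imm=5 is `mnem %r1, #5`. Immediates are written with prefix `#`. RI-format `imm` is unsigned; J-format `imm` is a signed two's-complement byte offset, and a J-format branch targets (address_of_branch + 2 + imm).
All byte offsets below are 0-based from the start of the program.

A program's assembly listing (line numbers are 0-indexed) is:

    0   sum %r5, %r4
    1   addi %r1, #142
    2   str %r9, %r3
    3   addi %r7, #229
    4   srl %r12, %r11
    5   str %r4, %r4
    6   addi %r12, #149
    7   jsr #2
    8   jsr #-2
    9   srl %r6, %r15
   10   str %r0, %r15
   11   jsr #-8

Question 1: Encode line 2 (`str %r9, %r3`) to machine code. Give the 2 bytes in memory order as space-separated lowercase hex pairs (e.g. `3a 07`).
69 30

L2: str op=0x6:4|rd=9:4|rs=3:4|pad=0:4 ⇒ 0x6930 ⇒ big 69 30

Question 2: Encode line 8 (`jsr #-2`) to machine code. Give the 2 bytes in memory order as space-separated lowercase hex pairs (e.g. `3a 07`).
L8: jsr op=0xd:4|imm=-2:12 ⇒ 0xdffe ⇒ big df fe

df fe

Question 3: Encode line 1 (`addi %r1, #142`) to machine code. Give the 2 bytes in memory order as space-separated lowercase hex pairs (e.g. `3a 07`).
line 1 (addi): pack op=0xe:4|rd=1:4|imm=142:8 = 0xe18e; big→ e1 8e

e1 8e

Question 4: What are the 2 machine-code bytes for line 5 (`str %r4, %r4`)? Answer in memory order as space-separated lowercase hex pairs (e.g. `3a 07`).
5. str fields op=0x6:4|rd=4:4|rs=4:4|pad=0:4 → word 6440h → 64 40

64 40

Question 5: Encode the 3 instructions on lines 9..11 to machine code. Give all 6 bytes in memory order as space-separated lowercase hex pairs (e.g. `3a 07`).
L9: srl op=0x3:4|rd=6:4|rs=15:4|pad=0:4 ⇒ 0x36f0 ⇒ big 36 f0
L10: str op=0x6:4|rd=0:4|rs=15:4|pad=0:4 ⇒ 0x60f0 ⇒ big 60 f0
L11: jsr op=0xd:4|imm=-8:12 ⇒ 0xdff8 ⇒ big df f8

36 f0 60 f0 df f8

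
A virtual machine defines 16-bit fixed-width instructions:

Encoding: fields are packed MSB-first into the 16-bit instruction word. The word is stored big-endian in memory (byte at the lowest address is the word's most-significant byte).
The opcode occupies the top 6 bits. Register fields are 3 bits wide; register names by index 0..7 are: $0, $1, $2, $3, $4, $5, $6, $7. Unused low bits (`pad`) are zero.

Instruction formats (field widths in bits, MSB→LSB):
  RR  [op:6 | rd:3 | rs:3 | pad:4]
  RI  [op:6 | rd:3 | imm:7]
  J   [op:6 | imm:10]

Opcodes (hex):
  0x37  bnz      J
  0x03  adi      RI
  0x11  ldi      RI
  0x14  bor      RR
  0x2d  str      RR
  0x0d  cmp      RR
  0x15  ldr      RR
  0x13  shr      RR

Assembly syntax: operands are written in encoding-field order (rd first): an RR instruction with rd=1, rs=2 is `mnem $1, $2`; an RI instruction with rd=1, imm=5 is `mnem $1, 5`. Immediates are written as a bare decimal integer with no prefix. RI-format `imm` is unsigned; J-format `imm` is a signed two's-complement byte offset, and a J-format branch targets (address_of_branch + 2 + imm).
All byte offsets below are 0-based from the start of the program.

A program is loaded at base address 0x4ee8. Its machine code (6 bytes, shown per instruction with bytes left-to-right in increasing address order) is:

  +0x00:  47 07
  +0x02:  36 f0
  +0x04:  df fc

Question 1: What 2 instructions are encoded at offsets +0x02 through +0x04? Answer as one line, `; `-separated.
cmp $5, $7; bnz -4

off 0x02: read 36 f0 as big → 0x36f0
  opcode bits[15:10]=0xd: cmp/RR
  rd@[9:7]=0x5 ⇒ $5
  rs@[6:4]=0x7 ⇒ $7
off 0x04: read df fc as big → 0xdffc
  opcode bits[15:10]=0x37: bnz/J
  imm@[9:0]=0x3fc (s10→-4) ⇒ -4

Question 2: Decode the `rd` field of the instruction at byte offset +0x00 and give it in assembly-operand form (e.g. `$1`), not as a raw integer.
+0x00: 47 07 ⇒ word 0x4707 (big)
  op=0x4707>>10=0x11 ⇒ ldi (RI)
  rd@[9:7]=0x6 ⇒ $6
  imm@[6:0]=0x7 ⇒ 7

$6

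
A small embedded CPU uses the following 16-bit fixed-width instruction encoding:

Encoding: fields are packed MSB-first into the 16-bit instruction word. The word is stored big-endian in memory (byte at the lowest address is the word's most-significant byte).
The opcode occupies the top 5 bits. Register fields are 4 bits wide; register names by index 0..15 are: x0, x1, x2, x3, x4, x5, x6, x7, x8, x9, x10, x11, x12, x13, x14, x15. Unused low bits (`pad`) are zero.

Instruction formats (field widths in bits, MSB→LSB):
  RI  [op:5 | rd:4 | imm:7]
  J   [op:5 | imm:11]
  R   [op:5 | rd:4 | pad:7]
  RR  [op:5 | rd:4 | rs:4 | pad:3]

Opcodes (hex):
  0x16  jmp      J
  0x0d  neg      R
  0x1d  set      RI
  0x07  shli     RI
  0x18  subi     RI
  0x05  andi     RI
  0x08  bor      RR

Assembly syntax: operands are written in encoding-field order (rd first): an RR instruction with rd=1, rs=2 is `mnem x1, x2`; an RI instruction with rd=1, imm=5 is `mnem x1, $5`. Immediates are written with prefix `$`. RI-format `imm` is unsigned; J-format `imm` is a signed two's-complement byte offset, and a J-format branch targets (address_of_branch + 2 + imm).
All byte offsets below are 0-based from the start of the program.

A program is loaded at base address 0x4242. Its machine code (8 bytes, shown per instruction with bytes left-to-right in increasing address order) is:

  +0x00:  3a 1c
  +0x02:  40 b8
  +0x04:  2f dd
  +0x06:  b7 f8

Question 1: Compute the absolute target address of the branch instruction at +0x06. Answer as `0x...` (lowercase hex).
0x4242

+0x06: b7 f8 ⇒ word 0xb7f8 (big)
  opcode bits[15:11]=0x16: jmp/J
  imm: (w>>0)&0x7ff=0x7f8 (s11→-8) → $-8
  target = base 0x4242 + off 0x06 + 2 + imm -8 = 0x4242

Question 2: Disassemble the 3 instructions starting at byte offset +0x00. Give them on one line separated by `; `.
shli x4, $28; bor x1, x7; andi x15, $93

@+00  big-endian(3a 1c) = 0x3a1c
  opcode bits[15:11]=0x7: shli/RI
  rd: (w>>7)&0xf=0x4 → x4
  imm: (w>>0)&0x7f=0x1c → $28
@+02  big-endian(40 b8) = 0x40b8
  opcode bits[15:11]=0x8: bor/RR
  rd: (w>>7)&0xf=0x1 → x1
  rs: (w>>3)&0xf=0x7 → x7
@+04  big-endian(2f dd) = 0x2fdd
  opcode bits[15:11]=0x5: andi/RI
  rd: (w>>7)&0xf=0xf → x15
  imm: (w>>0)&0x7f=0x5d → $93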